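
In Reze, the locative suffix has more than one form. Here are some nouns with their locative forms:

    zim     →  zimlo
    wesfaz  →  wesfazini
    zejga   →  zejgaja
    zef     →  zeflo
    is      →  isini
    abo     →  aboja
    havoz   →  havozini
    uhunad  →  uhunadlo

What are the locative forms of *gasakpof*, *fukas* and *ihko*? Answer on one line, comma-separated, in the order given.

gasakpoflo, fukasini, ihkoja

The suffix is conditioned by the final sound: -ini when the stem ends in a sibilant (*wesfaz*, *is*, *havoz*); -lo when the stem ends in a non-sibilant consonant (*zim*, *zef*, *uhunad*); -ja when the stem ends in a vowel (*zejga*, *abo*).
*gasakpof*: final sound = /f/, a non-sibilant consonant → -lo → *gasakpoflo*.
Since the final sound of *fukas* is /s/ (a sibilant), it takes -ini, giving *fukasini*.
*ihko* — final sound /o/ (a vowel) → -ja → *ihkoja*.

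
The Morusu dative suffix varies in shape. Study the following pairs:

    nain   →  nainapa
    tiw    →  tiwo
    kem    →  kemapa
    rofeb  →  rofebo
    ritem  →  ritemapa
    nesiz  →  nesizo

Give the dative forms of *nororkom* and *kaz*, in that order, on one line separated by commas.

Looking at the final consonant of each stem: -apa when the stem ends in a nasal (*nain*, *kem*, *ritem*); -o when the stem ends in a non-nasal consonant (*tiw*, *rofeb*, *nesiz*).
*nororkom*: final consonant = /m/, a nasal → -apa → *nororkomapa*.
*kaz* — final consonant /z/ (non-nasal) → -o → *kazo*.

nororkomapa, kazo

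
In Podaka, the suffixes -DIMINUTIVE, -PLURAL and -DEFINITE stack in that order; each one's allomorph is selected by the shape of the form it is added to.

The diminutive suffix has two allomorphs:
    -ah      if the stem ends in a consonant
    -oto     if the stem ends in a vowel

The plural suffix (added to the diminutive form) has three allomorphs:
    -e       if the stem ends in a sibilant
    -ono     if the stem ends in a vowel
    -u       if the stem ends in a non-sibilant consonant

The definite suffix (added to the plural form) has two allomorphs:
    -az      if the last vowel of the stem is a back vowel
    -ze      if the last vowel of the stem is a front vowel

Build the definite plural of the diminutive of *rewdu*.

Since the final sound of *rewdu* is /u/ (a vowel), it takes -oto, giving *rewduoto*.
The diminutive form *rewduoto* — final sound /o/ (a vowel) → -ono → *rewduotoono*.
The plural form *rewduotoono* — last vowel /o/ (a back vowel) → -az → *rewduotoonoaz*.

rewduotoonoaz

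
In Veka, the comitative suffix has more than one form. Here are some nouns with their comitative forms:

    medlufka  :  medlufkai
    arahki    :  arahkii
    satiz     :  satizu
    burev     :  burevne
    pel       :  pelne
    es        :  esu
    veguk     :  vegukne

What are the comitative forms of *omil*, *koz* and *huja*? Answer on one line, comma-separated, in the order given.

The pattern is sibilance of the final sound: -u when the stem ends in a sibilant (*satiz*, *es*); -ne when the stem ends in a non-sibilant consonant (*burev*, *pel*, *veguk*); -i when the stem ends in a vowel (*medlufka*, *arahki*).
The final sound of *omil* is /l/, which is a non-sibilant consonant, so the suffix is -ne, giving *omilne*.
Since the final sound of *koz* is /z/ (a sibilant), it takes -u, giving *kozu*.
*huja* — final sound /a/ (a vowel) → -i → *hujai*.

omilne, kozu, hujai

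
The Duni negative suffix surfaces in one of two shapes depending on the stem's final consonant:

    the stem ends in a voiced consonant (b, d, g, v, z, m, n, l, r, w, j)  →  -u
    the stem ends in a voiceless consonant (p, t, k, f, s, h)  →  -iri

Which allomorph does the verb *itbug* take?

-u

*itbug*: final consonant = /g/, voiced → -u.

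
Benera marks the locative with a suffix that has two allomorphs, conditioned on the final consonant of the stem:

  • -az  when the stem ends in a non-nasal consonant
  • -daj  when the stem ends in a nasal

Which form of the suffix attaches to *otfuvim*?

-daj

*otfuvim* — final consonant /m/ (a nasal) → -daj.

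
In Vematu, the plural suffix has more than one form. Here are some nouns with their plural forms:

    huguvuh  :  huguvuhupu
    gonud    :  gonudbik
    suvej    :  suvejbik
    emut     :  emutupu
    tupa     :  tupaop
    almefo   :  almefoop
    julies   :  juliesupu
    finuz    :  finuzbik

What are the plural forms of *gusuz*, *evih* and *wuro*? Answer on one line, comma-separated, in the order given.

gusuzbik, evihupu, wuroop

Looking at the final sound of each stem: -upu when the stem ends in a voiceless consonant (*huguvuh*, *emut*, *julies*); -bik when the stem ends in a voiced consonant (*gonud*, *suvej*, *finuz*); -op when the stem ends in a vowel (*tupa*, *almefo*).
Since the final sound of *gusuz* is /z/ (a voiced consonant), it takes -bik, giving *gusuzbik*.
*evih*: final sound = /h/, a voiceless consonant → -upu → *evihupu*.
*wuro*: final sound = /o/, a vowel → -op → *wuroop*.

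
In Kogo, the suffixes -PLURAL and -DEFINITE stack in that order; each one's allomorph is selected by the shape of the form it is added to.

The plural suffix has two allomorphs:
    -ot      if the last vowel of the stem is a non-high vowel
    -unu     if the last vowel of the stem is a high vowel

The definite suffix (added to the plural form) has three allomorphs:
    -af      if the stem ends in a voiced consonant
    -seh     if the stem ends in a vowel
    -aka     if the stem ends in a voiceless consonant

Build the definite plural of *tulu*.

tuluunuseh

The last vowel of *tulu* is /u/, which is a high vowel, so the plural suffix is -unu, giving *tuluunu*.
The plural form *tuluunu*: final sound = /u/, a vowel → -seh → *tuluunuseh*.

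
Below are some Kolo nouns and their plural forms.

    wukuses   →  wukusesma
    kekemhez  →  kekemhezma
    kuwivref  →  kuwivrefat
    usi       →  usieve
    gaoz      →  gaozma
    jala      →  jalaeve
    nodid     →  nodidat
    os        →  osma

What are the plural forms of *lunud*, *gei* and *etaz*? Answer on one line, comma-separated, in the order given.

Looking at the final sound of each stem: -ma when the stem ends in a sibilant (*wukuses*, *kekemhez*, *gaoz*, *os*); -at when the stem ends in a non-sibilant consonant (*kuwivref*, *nodid*); -eve when the stem ends in a vowel (*usi*, *jala*).
The final sound of *lunud* is /d/, which is a non-sibilant consonant, so the suffix is -at, giving *lunudat*.
*gei*: final sound = /i/, a vowel → -eve → *geieve*.
The final sound of *etaz* is /z/, which is a sibilant, so the suffix is -ma, giving *etazma*.

lunudat, geieve, etazma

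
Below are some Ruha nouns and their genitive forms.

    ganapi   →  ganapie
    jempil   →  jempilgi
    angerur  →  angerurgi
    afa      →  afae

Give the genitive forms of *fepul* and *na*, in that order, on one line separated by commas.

fepulgi, nae

Looking at the final sound of each stem: -gi when the stem ends in a consonant (*jempil*, *angerur*); -e when the stem ends in a vowel (*ganapi*, *afa*).
*fepul*: final sound = /l/, a consonant → -gi → *fepulgi*.
Since the final sound of *na* is /a/ (a vowel), it takes -e, giving *nae*.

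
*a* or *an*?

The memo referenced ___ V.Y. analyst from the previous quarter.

The indefinite article is chosen by the initial *sound* of the following word, not its spelling.
The initialism *V.Y.* is read letter by letter; the first letter, V, is pronounced /viː/, which begins with a consonant sound.
So the article is *a*: The memo referenced a V.Y. analyst from the previous quarter.

a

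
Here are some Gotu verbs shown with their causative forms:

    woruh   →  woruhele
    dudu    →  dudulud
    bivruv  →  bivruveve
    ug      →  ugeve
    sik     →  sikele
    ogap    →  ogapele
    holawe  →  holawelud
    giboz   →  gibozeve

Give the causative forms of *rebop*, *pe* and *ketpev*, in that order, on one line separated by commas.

rebopele, pelud, ketpeveve

Looking at the final sound of each stem: -ele when the stem ends in a voiceless consonant (*woruh*, *sik*, *ogap*); -eve when the stem ends in a voiced consonant (*bivruv*, *ug*, *giboz*); -lud when the stem ends in a vowel (*dudu*, *holawe*).
Since the final sound of *rebop* is /p/ (a voiceless consonant), it takes -ele, giving *rebopele*.
*pe* — final sound /e/ (a vowel) → -lud → *pelud*.
*ketpev* — final sound /v/ (a voiced consonant) → -eve → *ketpeveve*.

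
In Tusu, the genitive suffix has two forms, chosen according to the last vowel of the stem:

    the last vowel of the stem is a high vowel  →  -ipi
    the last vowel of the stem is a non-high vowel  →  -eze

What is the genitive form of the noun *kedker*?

kedkereze

*kedker*: last vowel = /e/, a non-high vowel → -eze → *kedkereze*.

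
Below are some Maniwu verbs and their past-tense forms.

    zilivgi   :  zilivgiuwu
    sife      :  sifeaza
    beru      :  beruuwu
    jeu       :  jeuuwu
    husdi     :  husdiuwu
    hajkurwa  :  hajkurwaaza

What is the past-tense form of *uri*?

uriuwu

The pattern is height harmony: -uwu when the last vowel of the stem is a high vowel (*zilivgi*, *beru*, *jeu*, *husdi*); -aza when the last vowel of the stem is a non-high vowel (*sife*, *hajkurwa*).
*uri* — last vowel /i/ (a high vowel) → -uwu → *uriuwu*.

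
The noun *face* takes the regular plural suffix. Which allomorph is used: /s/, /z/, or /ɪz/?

The stem *face* ends in a sibilant (/s, z, ʃ, ʒ, tʃ, dʒ/).
The plural suffix surfaces as /ɪz/ after sibilants, /s/ after other voiceless consonants, and /z/ after other voiced sounds.
So the plural -s on *face* is pronounced /ɪz/.

/ɪz/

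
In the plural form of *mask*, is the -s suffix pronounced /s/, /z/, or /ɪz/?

The stem *mask* ends in a voiceless non-sibilant consonant.
The plural suffix surfaces as /ɪz/ after sibilants, /s/ after other voiceless consonants, and /z/ after other voiced sounds.
So the plural -s on *mask* is pronounced /s/.

/s/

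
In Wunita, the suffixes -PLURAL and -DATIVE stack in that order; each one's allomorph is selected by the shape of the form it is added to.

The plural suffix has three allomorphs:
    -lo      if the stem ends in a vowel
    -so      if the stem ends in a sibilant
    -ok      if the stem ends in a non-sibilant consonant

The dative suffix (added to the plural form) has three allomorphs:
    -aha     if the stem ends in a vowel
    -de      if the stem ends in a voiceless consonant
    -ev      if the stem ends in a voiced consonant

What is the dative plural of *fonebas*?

*fonebas*: final sound = /s/, a sibilant → -so → *fonebasso*.
The final sound of the plural form *fonebasso* is /o/, which is a vowel, so the dative suffix is -aha, giving *fonebassoaha*.

fonebassoaha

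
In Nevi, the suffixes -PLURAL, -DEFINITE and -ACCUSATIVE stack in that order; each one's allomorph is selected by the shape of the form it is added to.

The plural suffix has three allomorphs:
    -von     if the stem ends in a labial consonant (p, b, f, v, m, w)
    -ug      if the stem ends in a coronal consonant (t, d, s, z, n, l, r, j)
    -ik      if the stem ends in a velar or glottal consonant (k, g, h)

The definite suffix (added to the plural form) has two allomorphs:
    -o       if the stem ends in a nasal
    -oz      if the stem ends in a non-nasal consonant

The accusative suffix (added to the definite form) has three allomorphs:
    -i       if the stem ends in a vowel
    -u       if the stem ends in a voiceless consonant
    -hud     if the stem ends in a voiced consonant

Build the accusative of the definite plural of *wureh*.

The final consonant of *wureh* is /h/, which is velar/glottal, so the plural suffix is -ik, giving *wurehik*.
The plural form *wurehik* — final consonant /k/ (non-nasal) → -oz → *wurehikoz*.
Since the final sound of the definite form *wurehikoz* is /z/ (a voiced consonant), it takes -hud, giving *wurehikozhud*.

wurehikozhud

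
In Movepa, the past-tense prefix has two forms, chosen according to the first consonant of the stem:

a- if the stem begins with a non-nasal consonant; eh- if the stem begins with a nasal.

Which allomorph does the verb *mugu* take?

eh-

*mugu* — first consonant /m/ (a nasal) → eh-.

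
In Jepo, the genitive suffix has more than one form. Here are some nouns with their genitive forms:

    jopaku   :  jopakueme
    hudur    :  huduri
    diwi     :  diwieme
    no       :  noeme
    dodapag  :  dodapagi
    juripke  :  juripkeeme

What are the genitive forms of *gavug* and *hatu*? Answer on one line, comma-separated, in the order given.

The pattern is consonant vs. vowel: -i when the stem ends in a consonant (*hudur*, *dodapag*); -eme when the stem ends in a vowel (*jopaku*, *diwi*, *no*, *juripke*).
The final sound of *gavug* is /g/, which is a consonant, so the suffix is -i, giving *gavugi*.
*hatu*: final sound = /u/, a vowel → -eme → *hatueme*.

gavugi, hatueme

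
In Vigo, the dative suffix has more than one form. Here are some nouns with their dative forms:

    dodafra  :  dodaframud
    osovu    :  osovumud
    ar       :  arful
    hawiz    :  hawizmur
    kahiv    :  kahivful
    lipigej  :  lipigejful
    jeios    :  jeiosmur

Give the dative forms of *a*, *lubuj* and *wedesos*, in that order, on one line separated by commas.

amud, lubujful, wedesosmur

Looking at the final sound of each stem: -mur when the stem ends in a sibilant (*hawiz*, *jeios*); -ful when the stem ends in a non-sibilant consonant (*ar*, *kahiv*, *lipigej*); -mud when the stem ends in a vowel (*dodafra*, *osovu*).
*a*: final sound = /a/, a vowel → -mud → *amud*.
*lubuj*: final sound = /j/, a non-sibilant consonant → -ful → *lubujful*.
*wedesos*: final sound = /s/, a sibilant → -mur → *wedesosmur*.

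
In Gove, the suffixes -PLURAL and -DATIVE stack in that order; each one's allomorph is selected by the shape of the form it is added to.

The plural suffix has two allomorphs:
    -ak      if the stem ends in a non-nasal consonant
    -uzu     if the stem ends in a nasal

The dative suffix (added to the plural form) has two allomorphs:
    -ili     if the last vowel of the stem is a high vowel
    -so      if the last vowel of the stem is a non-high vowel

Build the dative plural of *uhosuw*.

Since the final consonant of *uhosuw* is /w/ (non-nasal), it takes -ak, giving *uhosuwak*.
The last vowel of the plural form *uhosuwak* is /a/, which is a non-high vowel, so the dative suffix is -so, giving *uhosuwakso*.

uhosuwakso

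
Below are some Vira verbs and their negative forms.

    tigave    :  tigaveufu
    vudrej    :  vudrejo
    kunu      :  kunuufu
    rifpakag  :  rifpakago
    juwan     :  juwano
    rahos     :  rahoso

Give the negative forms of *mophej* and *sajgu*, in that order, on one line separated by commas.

mophejo, sajguufu

The suffix is conditioned by the final sound: -o when the stem ends in a consonant (*vudrej*, *rifpakag*, *juwan*, *rahos*); -ufu when the stem ends in a vowel (*tigave*, *kunu*).
Since the final sound of *mophej* is /j/ (a consonant), it takes -o, giving *mophejo*.
Since the final sound of *sajgu* is /u/ (a vowel), it takes -ufu, giving *sajguufu*.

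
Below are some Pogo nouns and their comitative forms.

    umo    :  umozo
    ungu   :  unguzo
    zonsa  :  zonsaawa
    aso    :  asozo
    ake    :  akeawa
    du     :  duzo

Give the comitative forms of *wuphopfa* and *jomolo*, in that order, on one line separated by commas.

The alternation tracks the last vowel of the stem — -zo when the last vowel of the stem is a rounded vowel (*umo*, *ungu*, *aso*, *du*); -awa when the last vowel of the stem is an unrounded vowel (*zonsa*, *ake*).
The last vowel of *wuphopfa* is /a/, which is an unrounded vowel, so the suffix is -awa, giving *wuphopfaawa*.
*jomolo* — last vowel /o/ (a rounded vowel) → -zo → *jomolozo*.

wuphopfaawa, jomolozo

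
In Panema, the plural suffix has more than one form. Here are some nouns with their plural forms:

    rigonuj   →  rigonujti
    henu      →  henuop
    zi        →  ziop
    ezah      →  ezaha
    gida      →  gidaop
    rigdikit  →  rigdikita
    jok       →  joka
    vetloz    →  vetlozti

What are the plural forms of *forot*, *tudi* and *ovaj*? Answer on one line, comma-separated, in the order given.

The suffix is conditioned by the final sound: -a when the stem ends in a voiceless consonant (*ezah*, *rigdikit*, *jok*); -ti when the stem ends in a voiced consonant (*rigonuj*, *vetloz*); -op when the stem ends in a vowel (*henu*, *zi*, *gida*).
The final sound of *forot* is /t/, which is a voiceless consonant, so the suffix is -a, giving *forota*.
*tudi*: final sound = /i/, a vowel → -op → *tudiop*.
The final sound of *ovaj* is /j/, which is a voiced consonant, so the suffix is -ti, giving *ovajti*.

forota, tudiop, ovajti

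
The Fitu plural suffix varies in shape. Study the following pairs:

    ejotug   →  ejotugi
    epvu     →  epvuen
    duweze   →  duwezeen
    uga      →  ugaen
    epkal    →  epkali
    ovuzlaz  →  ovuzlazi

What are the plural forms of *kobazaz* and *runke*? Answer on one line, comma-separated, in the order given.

Looking at the final sound of each stem: -i when the stem ends in a consonant (*ejotug*, *epkal*, *ovuzlaz*); -en when the stem ends in a vowel (*epvu*, *duweze*, *uga*).
*kobazaz* — final sound /z/ (a consonant) → -i → *kobazazi*.
The final sound of *runke* is /e/, which is a vowel, so the suffix is -en, giving *runkeen*.

kobazazi, runkeen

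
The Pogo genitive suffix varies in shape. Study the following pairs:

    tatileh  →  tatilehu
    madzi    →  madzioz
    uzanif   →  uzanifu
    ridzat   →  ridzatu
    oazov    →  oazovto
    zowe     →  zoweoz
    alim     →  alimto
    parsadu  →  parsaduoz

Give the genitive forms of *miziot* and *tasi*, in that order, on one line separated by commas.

The alternation tracks the final sound of the stem — -u when the stem ends in a voiceless consonant (*tatileh*, *uzanif*, *ridzat*); -to when the stem ends in a voiced consonant (*oazov*, *alim*); -oz when the stem ends in a vowel (*madzi*, *zowe*, *parsadu*).
Since the final sound of *miziot* is /t/ (a voiceless consonant), it takes -u, giving *miziotu*.
Since the final sound of *tasi* is /i/ (a vowel), it takes -oz, giving *tasioz*.

miziotu, tasioz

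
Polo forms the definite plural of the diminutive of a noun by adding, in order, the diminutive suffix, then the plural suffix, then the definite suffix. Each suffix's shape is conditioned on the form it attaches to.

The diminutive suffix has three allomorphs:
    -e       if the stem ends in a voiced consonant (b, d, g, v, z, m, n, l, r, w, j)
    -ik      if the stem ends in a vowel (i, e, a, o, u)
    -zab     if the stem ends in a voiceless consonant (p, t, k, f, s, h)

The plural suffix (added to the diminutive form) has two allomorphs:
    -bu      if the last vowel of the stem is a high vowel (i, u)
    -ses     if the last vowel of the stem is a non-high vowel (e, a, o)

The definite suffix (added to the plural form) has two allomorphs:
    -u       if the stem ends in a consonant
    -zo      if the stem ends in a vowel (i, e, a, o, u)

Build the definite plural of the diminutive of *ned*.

*ned*: final sound = /d/, a voiced consonant → -e → *nede*.
The last vowel of the diminutive form *nede* is /e/, which is a non-high vowel, so the plural suffix is -ses, giving *nedeses*.
The plural form *nedeses* — final sound /s/ (a consonant) → -u → *nedesesu*.

nedesesu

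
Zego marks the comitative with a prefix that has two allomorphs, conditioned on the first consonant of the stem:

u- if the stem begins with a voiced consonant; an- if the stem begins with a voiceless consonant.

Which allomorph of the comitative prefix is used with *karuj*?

an-

*karuj*: first consonant = /k/, voiceless → an-.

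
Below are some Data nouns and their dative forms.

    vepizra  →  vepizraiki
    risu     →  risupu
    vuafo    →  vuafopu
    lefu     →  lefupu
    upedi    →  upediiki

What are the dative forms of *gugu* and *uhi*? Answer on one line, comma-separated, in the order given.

Looking at the last vowel of each stem: -pu when the last vowel of the stem is a rounded vowel (*risu*, *vuafo*, *lefu*); -iki when the last vowel of the stem is an unrounded vowel (*vepizra*, *upedi*).
Since the last vowel of *gugu* is /u/ (a rounded vowel), it takes -pu, giving *gugupu*.
*uhi* — last vowel /i/ (an unrounded vowel) → -iki → *uhiiki*.

gugupu, uhiiki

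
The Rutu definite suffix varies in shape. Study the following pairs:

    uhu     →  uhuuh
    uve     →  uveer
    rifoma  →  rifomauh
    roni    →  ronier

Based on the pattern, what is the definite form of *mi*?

mier

The pattern is front/back vowel harmony: -er when the last vowel of the stem is a front vowel (*uve*, *roni*); -uh when the last vowel of the stem is a back vowel (*uhu*, *rifoma*).
*mi*: last vowel = /i/, a front vowel → -er → *mier*.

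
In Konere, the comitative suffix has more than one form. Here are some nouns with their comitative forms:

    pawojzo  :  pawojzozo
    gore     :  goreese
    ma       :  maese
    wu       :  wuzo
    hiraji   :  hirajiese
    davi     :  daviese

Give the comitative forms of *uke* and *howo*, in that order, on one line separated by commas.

The suffix is conditioned by the last vowel: -zo when the last vowel of the stem is a rounded vowel (*pawojzo*, *wu*); -ese when the last vowel of the stem is an unrounded vowel (*gore*, *ma*, *hiraji*, *davi*).
*uke*: last vowel = /e/, an unrounded vowel → -ese → *ukeese*.
*howo* — last vowel /o/ (a rounded vowel) → -zo → *howozo*.

ukeese, howozo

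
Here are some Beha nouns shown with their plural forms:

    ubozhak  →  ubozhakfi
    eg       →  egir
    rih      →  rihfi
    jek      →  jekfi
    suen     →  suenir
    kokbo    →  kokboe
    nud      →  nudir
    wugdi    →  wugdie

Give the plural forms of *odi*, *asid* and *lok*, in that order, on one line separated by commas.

The pattern is voicing of the final sound: -fi when the stem ends in a voiceless consonant (*ubozhak*, *rih*, *jek*); -ir when the stem ends in a voiced consonant (*eg*, *suen*, *nud*); -e when the stem ends in a vowel (*kokbo*, *wugdi*).
*odi*: final sound = /i/, a vowel → -e → *odie*.
*asid*: final sound = /d/, a voiced consonant → -ir → *asidir*.
*lok*: final sound = /k/, a voiceless consonant → -fi → *lokfi*.

odie, asidir, lokfi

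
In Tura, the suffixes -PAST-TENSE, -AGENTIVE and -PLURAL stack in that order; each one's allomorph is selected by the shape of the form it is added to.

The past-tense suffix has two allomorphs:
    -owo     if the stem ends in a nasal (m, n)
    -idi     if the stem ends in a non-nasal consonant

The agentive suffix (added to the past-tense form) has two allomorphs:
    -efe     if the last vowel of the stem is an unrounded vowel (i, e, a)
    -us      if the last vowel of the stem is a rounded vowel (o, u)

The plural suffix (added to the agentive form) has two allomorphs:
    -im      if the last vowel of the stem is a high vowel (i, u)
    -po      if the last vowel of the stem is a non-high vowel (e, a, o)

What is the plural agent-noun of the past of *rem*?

The final consonant of *rem* is /m/, which is a nasal, so the past-tense suffix is -owo, giving *remowo*.
Since the last vowel of the past-tense form *remowo* is /o/ (a rounded vowel), it takes -us, giving *remowous*.
Since the last vowel of the agentive form *remowous* is /u/ (a high vowel), it takes -im, giving *remowousim*.

remowousim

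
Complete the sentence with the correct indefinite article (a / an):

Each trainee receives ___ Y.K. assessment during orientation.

The indefinite article is chosen by the initial *sound* of the following word, not its spelling.
The initialism *Y.K.* is read letter by letter; the first letter, Y, is pronounced /waɪ/, which begins with a consonant sound.
So the article is *a*: Each trainee receives a Y.K. assessment during orientation.

a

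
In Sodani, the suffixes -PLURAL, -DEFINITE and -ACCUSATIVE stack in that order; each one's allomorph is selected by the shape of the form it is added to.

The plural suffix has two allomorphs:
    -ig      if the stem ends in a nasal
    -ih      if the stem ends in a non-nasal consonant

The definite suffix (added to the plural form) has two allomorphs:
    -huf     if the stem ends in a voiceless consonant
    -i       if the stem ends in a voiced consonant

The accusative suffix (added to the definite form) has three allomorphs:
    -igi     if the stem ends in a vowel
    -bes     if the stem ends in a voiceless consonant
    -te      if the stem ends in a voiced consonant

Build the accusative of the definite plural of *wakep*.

Since the final consonant of *wakep* is /p/ (non-nasal), it takes -ih, giving *wakepih*.
Since the final consonant of the plural form *wakepih* is /h/ (voiceless), it takes -huf, giving *wakepihhuf*.
The final sound of the definite form *wakepihhuf* is /f/, which is a voiceless consonant, so the accusative suffix is -bes, giving *wakepihhufbes*.

wakepihhufbes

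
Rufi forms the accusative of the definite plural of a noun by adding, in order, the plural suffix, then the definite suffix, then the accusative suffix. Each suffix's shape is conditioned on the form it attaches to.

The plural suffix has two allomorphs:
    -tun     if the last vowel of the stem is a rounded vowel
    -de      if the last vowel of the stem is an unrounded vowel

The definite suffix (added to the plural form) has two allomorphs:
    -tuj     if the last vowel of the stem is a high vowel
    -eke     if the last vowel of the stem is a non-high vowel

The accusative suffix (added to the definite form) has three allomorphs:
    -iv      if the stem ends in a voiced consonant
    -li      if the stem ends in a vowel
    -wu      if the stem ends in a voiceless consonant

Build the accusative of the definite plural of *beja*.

Since the last vowel of *beja* is /a/ (an unrounded vowel), it takes -de, giving *bejade*.
The plural form *bejade*: last vowel = /e/, a non-high vowel → -eke → *bejadeeke*.
The definite form *bejadeeke* — final sound /e/ (a vowel) → -li → *bejadeekeli*.

bejadeekeli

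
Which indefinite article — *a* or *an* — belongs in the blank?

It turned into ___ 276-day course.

a

The indefinite article is chosen by the initial *sound* of the following word, not its spelling.
The number *276* is spoken "two hundred …", beginning with /tuː/ — a consonant sound.
So the article is *a*: It turned into a 276-day course.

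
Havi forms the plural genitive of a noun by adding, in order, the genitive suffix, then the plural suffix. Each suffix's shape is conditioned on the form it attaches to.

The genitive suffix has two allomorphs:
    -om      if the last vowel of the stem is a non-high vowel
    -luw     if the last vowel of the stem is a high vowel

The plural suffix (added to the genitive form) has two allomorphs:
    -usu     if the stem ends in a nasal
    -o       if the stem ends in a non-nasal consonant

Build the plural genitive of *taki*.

takiluwo

*taki* — last vowel /i/ (a high vowel) → -luw → *takiluw*.
The genitive form *takiluw*: final consonant = /w/, non-nasal → -o → *takiluwo*.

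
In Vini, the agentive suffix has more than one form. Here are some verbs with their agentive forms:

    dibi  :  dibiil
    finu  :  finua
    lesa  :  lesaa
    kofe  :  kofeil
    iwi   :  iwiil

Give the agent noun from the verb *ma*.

maa

The pattern is front/back vowel harmony: -il when the last vowel of the stem is a front vowel (*dibi*, *kofe*, *iwi*); -a when the last vowel of the stem is a back vowel (*finu*, *lesa*).
The last vowel of *ma* is /a/, which is a back vowel, so the suffix is -a, giving *maa*.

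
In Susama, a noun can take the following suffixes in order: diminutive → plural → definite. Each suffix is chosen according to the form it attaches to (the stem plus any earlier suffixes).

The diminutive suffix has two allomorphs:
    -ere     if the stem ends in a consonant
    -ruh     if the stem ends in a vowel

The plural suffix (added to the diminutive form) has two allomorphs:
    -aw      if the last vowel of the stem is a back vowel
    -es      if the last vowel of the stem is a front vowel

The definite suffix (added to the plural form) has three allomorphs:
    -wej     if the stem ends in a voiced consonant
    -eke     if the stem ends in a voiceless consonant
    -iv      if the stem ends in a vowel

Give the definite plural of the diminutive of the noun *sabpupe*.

Since the final sound of *sabpupe* is /e/ (a vowel), it takes -ruh, giving *sabpuperuh*.
The diminutive form *sabpuperuh* — last vowel /u/ (a back vowel) → -aw → *sabpuperuhaw*.
The plural form *sabpuperuhaw*: final sound = /w/, a voiced consonant → -wej → *sabpuperuhawwej*.

sabpuperuhawwej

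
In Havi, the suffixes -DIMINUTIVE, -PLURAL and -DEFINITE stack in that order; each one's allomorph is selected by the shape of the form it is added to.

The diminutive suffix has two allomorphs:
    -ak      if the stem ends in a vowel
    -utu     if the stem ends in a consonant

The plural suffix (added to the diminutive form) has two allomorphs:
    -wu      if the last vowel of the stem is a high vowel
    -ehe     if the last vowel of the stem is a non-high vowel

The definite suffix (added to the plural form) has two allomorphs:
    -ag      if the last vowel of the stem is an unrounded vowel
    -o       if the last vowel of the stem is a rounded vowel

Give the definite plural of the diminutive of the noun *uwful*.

uwfulutuwuo

Since the final sound of *uwful* is /l/ (a consonant), it takes -utu, giving *uwfulutu*.
The diminutive form *uwfulutu*: last vowel = /u/, a high vowel → -wu → *uwfulutuwu*.
Since the last vowel of the plural form *uwfulutuwu* is /u/ (a rounded vowel), it takes -o, giving *uwfulutuwuo*.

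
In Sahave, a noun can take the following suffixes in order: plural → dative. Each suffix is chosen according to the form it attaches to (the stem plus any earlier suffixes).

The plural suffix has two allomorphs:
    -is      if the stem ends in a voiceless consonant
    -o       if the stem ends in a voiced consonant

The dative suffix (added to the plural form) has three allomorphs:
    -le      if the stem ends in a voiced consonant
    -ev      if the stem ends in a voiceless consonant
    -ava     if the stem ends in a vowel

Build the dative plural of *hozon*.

Since the final consonant of *hozon* is /n/ (voiced), it takes -o, giving *hozono*.
The final sound of the plural form *hozono* is /o/, which is a vowel, so the dative suffix is -ava, giving *hozonoava*.

hozonoava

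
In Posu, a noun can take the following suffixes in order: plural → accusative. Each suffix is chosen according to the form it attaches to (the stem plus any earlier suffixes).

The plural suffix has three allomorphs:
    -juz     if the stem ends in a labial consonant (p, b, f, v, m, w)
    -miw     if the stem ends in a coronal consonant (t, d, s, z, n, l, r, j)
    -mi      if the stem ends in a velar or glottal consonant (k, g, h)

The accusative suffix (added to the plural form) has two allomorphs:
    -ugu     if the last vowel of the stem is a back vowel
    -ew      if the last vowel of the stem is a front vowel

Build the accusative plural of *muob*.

muobjuzugu

*muob* — final consonant /b/ (labial) → -juz → *muobjuz*.
The last vowel of the plural form *muobjuz* is /u/, which is a back vowel, so the accusative suffix is -ugu, giving *muobjuzugu*.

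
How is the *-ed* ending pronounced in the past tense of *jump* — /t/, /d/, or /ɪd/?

/t/

The stem *jump* ends in a voiceless consonant other than /t/.
The -ed suffix is realized as /ɪd/ after /t, d/; as /t/ after other voiceless consonants; and as /d/ after other voiced sounds.
So -ed on *jump* is pronounced /t/.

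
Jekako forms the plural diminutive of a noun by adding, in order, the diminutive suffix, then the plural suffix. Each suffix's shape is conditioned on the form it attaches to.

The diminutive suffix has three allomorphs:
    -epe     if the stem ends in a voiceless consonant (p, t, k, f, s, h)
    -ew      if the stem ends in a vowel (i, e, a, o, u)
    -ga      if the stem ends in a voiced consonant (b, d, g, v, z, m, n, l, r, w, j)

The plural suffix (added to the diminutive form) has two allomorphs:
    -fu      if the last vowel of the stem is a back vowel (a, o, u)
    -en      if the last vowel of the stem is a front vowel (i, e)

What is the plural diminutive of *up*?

The final sound of *up* is /p/, which is a voiceless consonant, so the diminutive suffix is -epe, giving *upepe*.
The diminutive form *upepe* — last vowel /e/ (a front vowel) → -en → *upepeen*.

upepeen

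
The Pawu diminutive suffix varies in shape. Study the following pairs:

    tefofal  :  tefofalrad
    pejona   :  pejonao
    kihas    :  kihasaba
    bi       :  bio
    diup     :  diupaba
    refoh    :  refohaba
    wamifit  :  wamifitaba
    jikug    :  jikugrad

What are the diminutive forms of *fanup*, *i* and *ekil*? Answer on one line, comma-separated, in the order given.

The suffix is conditioned by the final sound: -aba when the stem ends in a voiceless consonant (*kihas*, *diup*, *refoh*, *wamifit*); -rad when the stem ends in a voiced consonant (*tefofal*, *jikug*); -o when the stem ends in a vowel (*pejona*, *bi*).
The final sound of *fanup* is /p/, which is a voiceless consonant, so the suffix is -aba, giving *fanupaba*.
*i*: final sound = /i/, a vowel → -o → *io*.
*ekil*: final sound = /l/, a voiced consonant → -rad → *ekilrad*.

fanupaba, io, ekilrad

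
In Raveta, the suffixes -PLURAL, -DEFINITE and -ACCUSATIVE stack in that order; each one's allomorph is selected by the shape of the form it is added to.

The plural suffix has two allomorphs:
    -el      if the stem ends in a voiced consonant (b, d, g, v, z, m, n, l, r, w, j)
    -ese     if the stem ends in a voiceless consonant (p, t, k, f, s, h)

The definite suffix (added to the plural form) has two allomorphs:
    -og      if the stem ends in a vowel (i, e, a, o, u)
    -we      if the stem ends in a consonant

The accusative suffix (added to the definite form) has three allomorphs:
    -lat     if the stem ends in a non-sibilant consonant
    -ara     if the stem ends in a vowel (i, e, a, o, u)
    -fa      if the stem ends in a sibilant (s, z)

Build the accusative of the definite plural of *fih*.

fiheseoglat

*fih*: final consonant = /h/, voiceless → -ese → *fihese*.
Since the final sound of the plural form *fihese* is /e/ (a vowel), it takes -og, giving *fiheseog*.
The definite form *fiheseog* — final sound /g/ (a non-sibilant consonant) → -lat → *fiheseoglat*.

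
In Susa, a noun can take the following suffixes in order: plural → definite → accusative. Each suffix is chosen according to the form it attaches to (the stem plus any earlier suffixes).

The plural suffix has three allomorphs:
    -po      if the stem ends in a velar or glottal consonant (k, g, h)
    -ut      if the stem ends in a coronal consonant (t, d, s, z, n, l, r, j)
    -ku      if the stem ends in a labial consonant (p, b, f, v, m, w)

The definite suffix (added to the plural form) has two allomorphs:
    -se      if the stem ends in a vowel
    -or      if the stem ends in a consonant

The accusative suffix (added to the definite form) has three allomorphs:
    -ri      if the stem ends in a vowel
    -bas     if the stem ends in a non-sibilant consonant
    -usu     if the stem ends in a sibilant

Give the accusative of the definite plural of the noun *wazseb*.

wazsebkuseri

*wazseb* — final consonant /b/ (labial) → -ku → *wazsebku*.
The plural form *wazsebku* — final sound /u/ (a vowel) → -se → *wazsebkuse*.
The definite form *wazsebkuse*: final sound = /e/, a vowel → -ri → *wazsebkuseri*.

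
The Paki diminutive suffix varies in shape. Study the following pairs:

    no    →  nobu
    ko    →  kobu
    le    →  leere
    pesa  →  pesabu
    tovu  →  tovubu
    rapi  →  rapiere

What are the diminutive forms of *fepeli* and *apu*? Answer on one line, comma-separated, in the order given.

fepeliere, apubu

Looking at the last vowel of each stem: -ere when the last vowel of the stem is a front vowel (*le*, *rapi*); -bu when the last vowel of the stem is a back vowel (*no*, *ko*, *pesa*, *tovu*).
*fepeli* — last vowel /i/ (a front vowel) → -ere → *fepeliere*.
*apu* — last vowel /u/ (a back vowel) → -bu → *apubu*.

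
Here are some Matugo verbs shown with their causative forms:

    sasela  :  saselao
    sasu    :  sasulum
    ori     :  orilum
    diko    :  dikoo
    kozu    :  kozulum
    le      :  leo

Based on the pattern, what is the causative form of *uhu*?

The pattern is height harmony: -lum when the last vowel of the stem is a high vowel (*sasu*, *ori*, *kozu*); -o when the last vowel of the stem is a non-high vowel (*sasela*, *diko*, *le*).
The last vowel of *uhu* is /u/, which is a high vowel, so the suffix is -lum, giving *uhulum*.

uhulum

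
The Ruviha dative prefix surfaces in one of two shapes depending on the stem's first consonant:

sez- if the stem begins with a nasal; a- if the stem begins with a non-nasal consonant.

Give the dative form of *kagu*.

akagu

*kagu*: first consonant = /k/, non-nasal → a- → *akagu*.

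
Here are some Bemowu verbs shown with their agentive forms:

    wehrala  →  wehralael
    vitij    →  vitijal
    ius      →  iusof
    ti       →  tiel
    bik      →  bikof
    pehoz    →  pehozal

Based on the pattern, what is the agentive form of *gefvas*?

The pattern is voicing of the final sound: -of when the stem ends in a voiceless consonant (*ius*, *bik*); -al when the stem ends in a voiced consonant (*vitij*, *pehoz*); -el when the stem ends in a vowel (*wehrala*, *ti*).
*gefvas* — final sound /s/ (a voiceless consonant) → -of → *gefvasof*.

gefvasof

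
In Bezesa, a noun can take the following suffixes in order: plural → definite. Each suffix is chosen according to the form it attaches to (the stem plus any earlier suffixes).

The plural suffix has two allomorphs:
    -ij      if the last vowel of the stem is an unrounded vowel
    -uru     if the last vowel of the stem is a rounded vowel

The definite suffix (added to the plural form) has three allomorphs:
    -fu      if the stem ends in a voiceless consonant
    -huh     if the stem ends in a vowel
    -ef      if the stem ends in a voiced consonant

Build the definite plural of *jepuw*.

*jepuw*: last vowel = /u/, a rounded vowel → -uru → *jepuwuru*.
The plural form *jepuwuru* — final sound /u/ (a vowel) → -huh → *jepuwuruhuh*.

jepuwuruhuh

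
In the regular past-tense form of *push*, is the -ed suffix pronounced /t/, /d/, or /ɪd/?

/t/

The stem *push* ends in a voiceless consonant other than /t/.
The -ed suffix is realized as /ɪd/ after /t, d/; as /t/ after other voiceless consonants; and as /d/ after other voiced sounds.
So -ed on *push* is pronounced /t/.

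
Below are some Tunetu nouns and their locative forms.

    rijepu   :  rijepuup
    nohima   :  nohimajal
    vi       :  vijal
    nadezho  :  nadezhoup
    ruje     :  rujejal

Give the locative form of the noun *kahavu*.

The alternation tracks the last vowel of the stem — -up when the last vowel of the stem is a rounded vowel (*rijepu*, *nadezho*); -jal when the last vowel of the stem is an unrounded vowel (*nohima*, *vi*, *ruje*).
*kahavu* — last vowel /u/ (a rounded vowel) → -up → *kahavuup*.

kahavuup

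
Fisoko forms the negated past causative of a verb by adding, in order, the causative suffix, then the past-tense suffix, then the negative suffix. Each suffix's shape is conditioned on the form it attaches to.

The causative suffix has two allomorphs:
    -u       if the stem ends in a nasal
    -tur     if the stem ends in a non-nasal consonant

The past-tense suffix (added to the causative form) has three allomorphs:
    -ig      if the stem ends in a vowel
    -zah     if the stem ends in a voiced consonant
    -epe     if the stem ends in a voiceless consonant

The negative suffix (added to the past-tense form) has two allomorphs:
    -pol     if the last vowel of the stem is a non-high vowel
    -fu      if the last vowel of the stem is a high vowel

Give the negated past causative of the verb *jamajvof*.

The final consonant of *jamajvof* is /f/, which is non-nasal, so the causative suffix is -tur, giving *jamajvoftur*.
The causative form *jamajvoftur* — final sound /r/ (a voiced consonant) → -zah → *jamajvofturzah*.
Since the last vowel of the past-tense form *jamajvofturzah* is /a/ (a non-high vowel), it takes -pol, giving *jamajvofturzahpol*.

jamajvofturzahpol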